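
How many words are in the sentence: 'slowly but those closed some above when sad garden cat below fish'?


Counting words by splitting on spaces:
  Word 1: 'slowly'
  Word 2: 'but'
  Word 3: 'those'
  Word 4: 'closed'
  Word 5: 'some'
  Word 6: 'above'
  Word 7: 'when'
  Word 8: 'sad'
  Word 9: 'garden'
  Word 10: 'cat'
  Word 11: 'below'
  Word 12: 'fish'
Total words: 12

12


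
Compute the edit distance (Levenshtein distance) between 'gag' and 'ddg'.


Building DP table for s1='gag' (len 3) and s2='ddg' (len 3):
       d  d  g
    0  1  2  3
  g 1  1  2  2
  a 2  2  2  3
  g 3  3  3  2
Edit distance = dp[3][3] = 2

2


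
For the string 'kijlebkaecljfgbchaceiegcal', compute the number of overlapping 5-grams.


String 'kijlebkaecljfgbchaceiegcal' has length L = 26.
Number of overlapping n-grams = L - n + 1
Substituting: 26 - 5 + 1 = 22

22


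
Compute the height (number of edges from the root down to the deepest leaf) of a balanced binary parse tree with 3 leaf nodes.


In a balanced binary tree with n leaves the deepest leaf is ceil(log2(n)) edges below the root.
log2(3) = 1.5850
ceil(1.5850) = 2
height (edges) = 2

2


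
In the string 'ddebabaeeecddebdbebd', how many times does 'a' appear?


Scanning 'ddebabaeeecddebdbebd' for 'a':
  Position 4: 'a' -> MATCH (count: 1)
  Position 6: 'a' -> MATCH (count: 2)
Total occurrences of 'a': 2

2


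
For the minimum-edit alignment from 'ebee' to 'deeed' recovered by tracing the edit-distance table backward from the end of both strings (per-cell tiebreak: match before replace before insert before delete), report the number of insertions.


Edit distance = 3. Backtracking from cell (4, 5) with preference match > replace > insert > delete,
then listing the resulting alignment 'ebee' -> 'deeed' left to right:
  Step 1: insert 'd' [insertion #1]
  Step 2: keep 'e'
  Step 3: replace b->e
  Step 4: keep 'e'
  Step 5: replace e->d
Total insertions: 1

1


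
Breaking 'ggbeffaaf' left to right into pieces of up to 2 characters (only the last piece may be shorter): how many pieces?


'ggbeffaaf' has 9 characters.
Chunking with max size 2:
  Chunk 1: 'gg' (positions 0-1)
  Chunk 2: 'be' (positions 2-3)
  Chunk 3: 'ff' (positions 4-5)
  Chunk 4: 'aa' (positions 6-7)
  Chunk 5: 'f' (positions 8-8)
Total chunks: ceil(9 / 2) = 5

5


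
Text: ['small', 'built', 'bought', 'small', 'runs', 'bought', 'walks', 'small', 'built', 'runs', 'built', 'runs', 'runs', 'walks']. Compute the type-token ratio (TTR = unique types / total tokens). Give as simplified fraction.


Tokens: 14
Unique types: ('bought', 'built', 'runs', 'small', 'walks') = 5
TTR = 5/14
Already in lowest terms.

5/14


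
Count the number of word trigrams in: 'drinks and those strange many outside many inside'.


Word trigrams from [8] words:
  Trigram 1: (drinks and those)
  Trigram 2: (and those strange)
  Trigram 3: (those strange many)
  Trigram 4: (strange many outside)
  Trigram 5: (many outside many)
  Trigram 6: (outside many inside)
Total word trigrams: 8 - 2 = 6

6


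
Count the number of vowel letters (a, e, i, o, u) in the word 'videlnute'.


Scanning each character of 'videlnute':
  Position 1: 'v' -> consonant (running count: 0)
  Position 2: 'i' -> vowel (running count: 1)
  Position 3: 'd' -> consonant (running count: 1)
  Position 4: 'e' -> vowel (running count: 2)
  Position 5: 'l' -> consonant (running count: 2)
  Position 6: 'n' -> consonant (running count: 2)
  Position 7: 'u' -> vowel (running count: 3)
  Position 8: 't' -> consonant (running count: 3)
  Position 9: 'e' -> vowel (running count: 4)
Total vowels: 4

4


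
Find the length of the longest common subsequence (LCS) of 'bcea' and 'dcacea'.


DP table for LCS of 'bcea' and 'dcacea':
       d  c  a  c  e  a
    0  0  0  0  0  0  0
  b 0  0  0  0  0  0  0
  c 0  0  1  1  1  1  1
  e 0  0  1  1  1  2  2
  a 0  0  1  2  2  2  3
LCS: 'cea'
LCS length = 3

3


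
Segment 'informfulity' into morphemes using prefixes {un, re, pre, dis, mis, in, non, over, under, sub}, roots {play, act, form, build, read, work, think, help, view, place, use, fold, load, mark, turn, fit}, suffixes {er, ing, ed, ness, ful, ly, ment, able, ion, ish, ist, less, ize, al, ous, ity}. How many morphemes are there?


Segmenting 'informfulity' against the inventory:
  'in' -> prefix (morpheme 1)
  'form' -> root (morpheme 2)
  'ful' -> suffix (morpheme 3)
  'ity' -> suffix (morpheme 4)
Total morphemes: 4

4


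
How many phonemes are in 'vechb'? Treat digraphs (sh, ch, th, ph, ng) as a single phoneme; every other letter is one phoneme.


Parsing 'vechb' greedily, digraphs first:
  'v' -> consonant phoneme (phonemes so far: 1)
  'e' -> vowel phoneme (phonemes so far: 2)
  'ch' -> digraph (1 consonant phoneme) (phonemes so far: 3)
  'b' -> consonant phoneme (phonemes so far: 4)
Total phonemes: 4

4


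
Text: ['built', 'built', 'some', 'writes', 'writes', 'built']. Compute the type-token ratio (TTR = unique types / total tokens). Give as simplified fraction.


Tokens: 6
Unique types: ('built', 'some', 'writes') = 3
TTR = 3/6
Simplify: divide both by 3 -> 1/2
TTR = 1/2

1/2


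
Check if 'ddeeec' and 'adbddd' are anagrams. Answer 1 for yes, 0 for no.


Sort characters of 'ddeeec': 'cddeee'
Sort characters of 'adbddd': 'abdddd'
Sorted forms differ -> they are NOT anagrams
Result: 0

0


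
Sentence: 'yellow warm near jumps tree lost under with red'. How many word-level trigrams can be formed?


Word trigrams from [9] words:
  Trigram 1: (yellow warm near)
  Trigram 2: (warm near jumps)
  Trigram 3: (near jumps tree)
  Trigram 4: (jumps tree lost)
  Trigram 5: (tree lost under)
  Trigram 6: (lost under with)
  Trigram 7: (under with red)
Total word trigrams: 9 - 2 = 7

7


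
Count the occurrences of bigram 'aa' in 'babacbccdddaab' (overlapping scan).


Scanning 'babacbccdddaab' for bigram 'aa':
  Position 0: 'ba' -> no
  Position 1: 'ab' -> no
  Position 2: 'ba' -> no
  Position 3: 'ac' -> no
  Position 4: 'cb' -> no
  Position 5: 'bc' -> no
  Position 6: 'cc' -> no
  Position 7: 'cd' -> no
  Position 8: 'dd' -> no
  Position 9: 'dd' -> no
  Position 10: 'da' -> no
  Position 11: 'aa' -> MATCH
  Position 12: 'ab' -> no
Total matches: 1

1


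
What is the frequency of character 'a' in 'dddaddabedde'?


Scanning 'dddaddabedde' for 'a':
  Position 3: 'a' -> MATCH (count: 1)
  Position 6: 'a' -> MATCH (count: 2)
Total occurrences of 'a': 2

2


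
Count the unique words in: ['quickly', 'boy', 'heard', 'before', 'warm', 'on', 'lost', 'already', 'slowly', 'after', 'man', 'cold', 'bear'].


Listing all tokens and tracking unique types:
  Token 1: 'quickly' -> NEW (unique so far: 1)
  Token 2: 'boy' -> NEW (unique so far: 2)
  Token 3: 'heard' -> NEW (unique so far: 3)
  Token 4: 'before' -> NEW (unique so far: 4)
  Token 5: 'warm' -> NEW (unique so far: 5)
  Token 6: 'on' -> NEW (unique so far: 6)
  Token 7: 'lost' -> NEW (unique so far: 7)
  Token 8: 'already' -> NEW (unique so far: 8)
  Token 9: 'slowly' -> NEW (unique so far: 9)
  Token 10: 'after' -> NEW (unique so far: 10)
  Token 11: 'man' -> NEW (unique so far: 11)
  Token 12: 'cold' -> NEW (unique so far: 12)
  Token 13: 'bear' -> NEW (unique so far: 13)
Unique types: ('after', 'already', 'bear', 'before', 'boy', 'cold', 'heard', 'lost', 'man', 'on', 'quickly', 'slowly', 'warm')
Vocabulary size: 13

13


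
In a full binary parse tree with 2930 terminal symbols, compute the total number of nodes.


Leaf nodes (terminals): 2930
Internal nodes = n - 1 = 2930 - 1 = 2929
Total = leaves + internal = 2930 + 2929 = 5859

5859


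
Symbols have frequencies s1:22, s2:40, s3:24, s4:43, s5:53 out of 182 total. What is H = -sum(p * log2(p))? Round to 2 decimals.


Computing entropy H = -sum(p_i * log2(p_i)):
  s1: p = 22/182 = 0.1209, -p*log2(p) = 0.3685
  s2: p = 40/182 = 0.2198, -p*log2(p) = 0.4804
  s3: p = 24/182 = 0.1319, -p*log2(p) = 0.3854
  s4: p = 43/182 = 0.2363, -p*log2(p) = 0.4918
  s5: p = 53/182 = 0.2912, -p*log2(p) = 0.5183
H = sum of terms = 2.2444
Rounded to 2 decimals: 2.24

2.24


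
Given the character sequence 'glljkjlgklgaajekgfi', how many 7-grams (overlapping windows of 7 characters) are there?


String 'glljkjlgklgaajekgfi' has length L = 19.
Number of overlapping n-grams = L - n + 1
Substituting: 19 - 7 + 1 = 13

13


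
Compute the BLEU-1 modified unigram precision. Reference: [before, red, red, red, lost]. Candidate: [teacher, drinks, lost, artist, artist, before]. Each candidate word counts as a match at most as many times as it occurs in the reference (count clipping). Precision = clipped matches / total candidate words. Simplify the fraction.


Reference word counts: {'before': 1, 'lost': 1, 'red': 3}
Checking each candidate word (with clipping):
  'teacher' -> not in reference -> no match (matches: 0)
  'drinks' -> not in reference -> no match (matches: 0)
  'lost' -> in reference (ref count 1, used 1/1) -> match (matches: 1)
  'artist' -> not in reference -> no match (matches: 1)
  'artist' -> not in reference -> no match (matches: 1)
  'before' -> in reference (ref count 1, used 1/1) -> match (matches: 2)
Clipped matches: 2, Candidate length: 6
Precision = 2/6 = 1/3

1/3


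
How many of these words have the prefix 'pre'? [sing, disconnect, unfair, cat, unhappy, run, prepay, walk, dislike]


Checking each word for prefix 'pre':
  'sing' -> no (count: 0)
  'disconnect' -> no (count: 0)
  'unfair' -> no (count: 0)
  'cat' -> no (count: 0)
  'unhappy' -> no (count: 0)
  'run' -> no (count: 0)
  'prepay' -> YES, starts with 'pre' (count: 1)
  'walk' -> no (count: 1)
  'dislike' -> no (count: 1)
Total with prefix 'pre': 1

1


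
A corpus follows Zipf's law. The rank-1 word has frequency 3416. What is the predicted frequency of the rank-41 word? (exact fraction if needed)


Zipf's law: freq(rank) = f1 / rank
f1 = 3416, rank = 41
freq = 3416 / 41
GCD(3416, 41) = 1
Simplified: 3416/41

3416/41


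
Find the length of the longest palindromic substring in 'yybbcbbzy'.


Scanning 'yybbcbbzy' for palindromic substrings.
Substring at positions 2-6: 'bbcbb'.
Check: reverse('bbcbb') = 'bbcbb' -> palindrome confirmed.
Neighbouring characters ('y' / 'z') break symmetry, so it cannot extend further.
No longer palindromic substring exists; longest length = 5

5


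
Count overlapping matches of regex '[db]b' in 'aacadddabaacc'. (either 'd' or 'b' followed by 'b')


Pattern: [db]b means either 'd' or 'b' followed by 'b'.
Scanning 'aacadddabaacc' position-by-position:
  Pos 0: window 'aa' -> no
  Pos 1: window 'ac' -> no
  Pos 2: window 'ca' -> no
  Pos 3: window 'ad' -> no
  Pos 4: window 'dd' -> no
  Pos 5: window 'dd' -> no
  Pos 6: window 'da' -> no
  Pos 7: window 'ab' -> no
  Pos 8: window 'ba' -> no
  Pos 9: window 'aa' -> no
  Pos 10: window 'ac' -> no
  Pos 11: window 'cc' -> no
  Pos 12: window 'c' -> no
Total matches: 0

0


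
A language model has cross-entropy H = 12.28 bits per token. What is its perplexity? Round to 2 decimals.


Perplexity formula: PP = 2^H
H = 12.28
PP = 2^12.28
Decompose: 2^12.28 = 2^12 * 2^0.28
2^12 = 4096, 2^0.28 ~ 1.2141949
PP ~ 4096 * 1.2141949 = 4973.3423104
Rounded to 2 decimals: 4973.34

4973.34


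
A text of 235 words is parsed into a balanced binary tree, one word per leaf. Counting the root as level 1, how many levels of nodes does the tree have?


In a balanced binary tree with n leaves the deepest leaf is ceil(log2(n)) edges below the root,
so counting node levels inclusive of root and leaves gives ceil(log2(n)) + 1 levels.
log2(235) = 7.8765
ceil(7.8765) = 8
levels = 8 + 1 = 9

9


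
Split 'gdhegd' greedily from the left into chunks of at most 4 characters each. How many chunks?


'gdhegd' has 6 characters.
Chunking with max size 4:
  Chunk 1: 'gdhe' (positions 0-3)
  Chunk 2: 'gd' (positions 4-5)
Total chunks: ceil(6 / 4) = 2

2


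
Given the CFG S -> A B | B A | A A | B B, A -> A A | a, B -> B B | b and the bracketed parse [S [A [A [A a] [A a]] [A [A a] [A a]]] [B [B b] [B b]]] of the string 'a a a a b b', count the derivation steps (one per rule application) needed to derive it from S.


Every bracketed nonterminal node [X ...] in the tree is produced by exactly one rule application.
Reading the tree off as a leftmost derivation:
  Step 1: S  =>  A B   (applied S -> A B)
  Step 2: A B  =>  A A B   (applied A -> A A)
  Step 3: A A B  =>  A A A B   (applied A -> A A)
  Step 4: A A A B  =>  a A A B   (applied A -> a)
  Step 5: a A A B  =>  a a A B   (applied A -> a)
  Step 6: a a A B  =>  a a A A B   (applied A -> A A)
  Step 7: a a A A B  =>  a a a A B   (applied A -> a)
  Step 8: a a a A B  =>  a a a a B   (applied A -> a)
  Step 9: a a a a B  =>  a a a a B B   (applied B -> B B)
  Step 10: a a a a B B  =>  a a a a b B   (applied B -> b)
  Step 11: a a a a b B  =>  a a a a b b   (applied B -> b)
Final yield: a a a a b b
Total rewrite steps: 11

11


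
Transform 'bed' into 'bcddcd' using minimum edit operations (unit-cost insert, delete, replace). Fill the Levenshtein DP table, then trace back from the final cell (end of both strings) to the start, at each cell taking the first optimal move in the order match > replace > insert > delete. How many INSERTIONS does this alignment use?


Edit distance = 4. Backtracking from cell (3, 6) with preference match > replace > insert > delete,
then listing the resulting alignment 'bed' -> 'bcddcd' left to right:
  Step 1: keep 'b'
  Step 2: insert 'c' [insertion #1]
  Step 3: insert 'd' [insertion #2]
  Step 4: insert 'd' [insertion #3]
  Step 5: replace e->c
  Step 6: keep 'd'
Total insertions: 3

3


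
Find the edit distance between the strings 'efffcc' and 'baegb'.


Building DP table for s1='efffcc' (len 6) and s2='baegb' (len 5):
       b  a  e  g  b
    0  1  2  3  4  5
  e 1  1  2  2  3  4
  f 2  2  2  3  3  4
  f 3  3  3  3  4  4
  f 4  4  4  4  4  5
  c 5  5  5  5  5  5
  c 6  6  6  6  6  6
Edit distance = dp[6][5] = 6

6


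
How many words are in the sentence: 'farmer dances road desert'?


Counting words by splitting on spaces:
  Word 1: 'farmer'
  Word 2: 'dances'
  Word 3: 'road'
  Word 4: 'desert'
Total words: 4

4


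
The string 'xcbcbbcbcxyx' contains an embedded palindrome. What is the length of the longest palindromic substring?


Scanning 'xcbcbbcbcxyx' for palindromic substrings.
Substring at positions 0-9: 'xcbcbbcbcx'.
Check: reverse('xcbcbbcbcx') = 'xcbcbbcbcx' -> palindrome confirmed.
Neighbouring characters ('-' / 'y') break symmetry, so it cannot extend further.
No longer palindromic substring exists; longest length = 10

10


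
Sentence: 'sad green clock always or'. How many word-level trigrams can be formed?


Word trigrams from [5] words:
  Trigram 1: (sad green clock)
  Trigram 2: (green clock always)
  Trigram 3: (clock always or)
Total word trigrams: 5 - 2 = 3

3


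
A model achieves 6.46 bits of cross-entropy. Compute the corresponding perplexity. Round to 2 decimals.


Perplexity formula: PP = 2^H
H = 6.46
PP = 2^6.46
Decompose: 2^6.46 = 2^6 * 2^0.46
2^6 = 64, 2^0.46 ~ 1.3755418
PP ~ 64 * 1.3755418 = 88.0346752
Rounded to 2 decimals: 88.03

88.03


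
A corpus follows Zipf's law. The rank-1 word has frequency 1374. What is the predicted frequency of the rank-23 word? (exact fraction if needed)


Zipf's law: freq(rank) = f1 / rank
f1 = 1374, rank = 23
freq = 1374 / 23
GCD(1374, 23) = 1
Simplified: 1374/23

1374/23


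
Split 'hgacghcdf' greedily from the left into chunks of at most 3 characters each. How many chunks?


'hgacghcdf' has 9 characters.
Chunking with max size 3:
  Chunk 1: 'hga' (positions 0-2)
  Chunk 2: 'cgh' (positions 3-5)
  Chunk 3: 'cdf' (positions 6-8)
Total chunks: ceil(9 / 3) = 3

3


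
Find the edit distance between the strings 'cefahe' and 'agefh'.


Building DP table for s1='cefahe' (len 6) and s2='agefh' (len 5):
       a  g  e  f  h
    0  1  2  3  4  5
  c 1  1  2  3  4  5
  e 2  2  2  2  3  4
  f 3  3  3  3  2  3
  a 4  3  4  4  3  3
  h 5  4  4  5  4  3
  e 6  5  5  4  5  4
Edit distance = dp[6][5] = 4

4


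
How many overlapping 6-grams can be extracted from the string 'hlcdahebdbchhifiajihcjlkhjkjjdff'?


String 'hlcdahebdbchhifiajihcjlkhjkjjdff' has length L = 32.
Number of overlapping n-grams = L - n + 1
Substituting: 32 - 6 + 1 = 27

27


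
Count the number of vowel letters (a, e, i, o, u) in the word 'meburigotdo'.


Scanning each character of 'meburigotdo':
  Position 1: 'm' -> consonant (running count: 0)
  Position 2: 'e' -> vowel (running count: 1)
  Position 3: 'b' -> consonant (running count: 1)
  Position 4: 'u' -> vowel (running count: 2)
  Position 5: 'r' -> consonant (running count: 2)
  Position 6: 'i' -> vowel (running count: 3)
  Position 7: 'g' -> consonant (running count: 3)
  Position 8: 'o' -> vowel (running count: 4)
  Position 9: 't' -> consonant (running count: 4)
  Position 10: 'd' -> consonant (running count: 4)
  Position 11: 'o' -> vowel (running count: 5)
Total vowels: 5

5


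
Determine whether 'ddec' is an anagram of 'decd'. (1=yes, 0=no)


Sort characters of 'ddec': 'cdde'
Sort characters of 'decd': 'cdde'
Sorted forms match -> they ARE anagrams
Result: 1

1


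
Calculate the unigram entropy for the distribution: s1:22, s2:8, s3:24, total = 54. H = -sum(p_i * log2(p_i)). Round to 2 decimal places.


Computing entropy H = -sum(p_i * log2(p_i)):
  s1: p = 22/54 = 0.4074, -p*log2(p) = 0.5278
  s2: p = 8/54 = 0.1481, -p*log2(p) = 0.4081
  s3: p = 24/54 = 0.4444, -p*log2(p) = 0.5200
H = sum of terms = 1.4559
Rounded to 2 decimals: 1.46

1.46


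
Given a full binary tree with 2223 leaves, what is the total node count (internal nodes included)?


Leaf nodes (terminals): 2223
Internal nodes = n - 1 = 2223 - 1 = 2222
Total = leaves + internal = 2223 + 2222 = 4445

4445


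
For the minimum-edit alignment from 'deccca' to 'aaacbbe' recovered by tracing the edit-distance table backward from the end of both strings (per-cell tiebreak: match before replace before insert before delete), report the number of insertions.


Edit distance = 6. Backtracking from cell (6, 7) with preference match > replace > insert > delete,
then listing the resulting alignment 'deccca' -> 'aaacbbe' left to right:
  Step 1: insert 'a' [insertion #1]
  Step 2: replace d->a
  Step 3: replace e->a
  Step 4: keep 'c'
  Step 5: replace c->b
  Step 6: replace c->b
  Step 7: replace a->e
Total insertions: 1

1


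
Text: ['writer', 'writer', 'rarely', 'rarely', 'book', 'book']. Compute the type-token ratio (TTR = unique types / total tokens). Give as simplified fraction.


Tokens: 6
Unique types: ('book', 'rarely', 'writer') = 3
TTR = 3/6
Simplify: divide both by 3 -> 1/2
TTR = 1/2

1/2


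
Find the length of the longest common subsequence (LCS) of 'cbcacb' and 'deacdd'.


DP table for LCS of 'cbcacb' and 'deacdd':
       d  e  a  c  d  d
    0  0  0  0  0  0  0
  c 0  0  0  0  1  1  1
  b 0  0  0  0  1  1  1
  c 0  0  0  0  1  1  1
  a 0  0  0  1  1  1  1
  c 0  0  0  1  2  2  2
  b 0  0  0  1  2  2  2
LCS: 'ac'
LCS length = 2

2


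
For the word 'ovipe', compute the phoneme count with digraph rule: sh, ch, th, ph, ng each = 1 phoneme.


Parsing 'ovipe' greedily, digraphs first:
  'o' -> vowel phoneme (phonemes so far: 1)
  'v' -> consonant phoneme (phonemes so far: 2)
  'i' -> vowel phoneme (phonemes so far: 3)
  'p' -> consonant phoneme (phonemes so far: 4)
  'e' -> vowel phoneme (phonemes so far: 5)
Total phonemes: 5

5


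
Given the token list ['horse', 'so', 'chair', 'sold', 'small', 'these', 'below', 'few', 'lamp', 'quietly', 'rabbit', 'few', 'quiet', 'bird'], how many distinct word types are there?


Listing all tokens and tracking unique types:
  Token 1: 'horse' -> NEW (unique so far: 1)
  Token 2: 'so' -> NEW (unique so far: 2)
  Token 3: 'chair' -> NEW (unique so far: 3)
  Token 4: 'sold' -> NEW (unique so far: 4)
  Token 5: 'small' -> NEW (unique so far: 5)
  Token 6: 'these' -> NEW (unique so far: 6)
  Token 7: 'below' -> NEW (unique so far: 7)
  Token 8: 'few' -> NEW (unique so far: 8)
  Token 9: 'lamp' -> NEW (unique so far: 9)
  Token 10: 'quietly' -> NEW (unique so far: 10)
  Token 11: 'rabbit' -> NEW (unique so far: 11)
  Token 12: 'few' -> duplicate (unique so far: 11)
  Token 13: 'quiet' -> NEW (unique so far: 12)
  Token 14: 'bird' -> NEW (unique so far: 13)
Unique types: ('below', 'bird', 'chair', 'few', 'horse', 'lamp', 'quiet', 'quietly', 'rabbit', 'small', 'so', 'sold', 'these')
Vocabulary size: 13

13


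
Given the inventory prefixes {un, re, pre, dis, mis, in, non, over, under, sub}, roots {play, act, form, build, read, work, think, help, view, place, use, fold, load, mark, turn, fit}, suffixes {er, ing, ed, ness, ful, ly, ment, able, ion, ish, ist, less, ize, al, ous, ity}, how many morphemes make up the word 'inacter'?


Segmenting 'inacter' against the inventory:
  'in' -> prefix (morpheme 1)
  'act' -> root (morpheme 2)
  'er' -> suffix (morpheme 3)
Total morphemes: 3

3


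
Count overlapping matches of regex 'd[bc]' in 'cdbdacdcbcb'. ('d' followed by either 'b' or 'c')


Pattern: d[bc] means 'd' followed by either 'b' or 'c'.
Scanning 'cdbdacdcbcb' position-by-position:
  Pos 0: window 'cd' -> no
  Pos 1: window 'db' -> MATCH
  Pos 2: window 'bd' -> no
  Pos 3: window 'da' -> no
  Pos 4: window 'ac' -> no
  Pos 5: window 'cd' -> no
  Pos 6: window 'dc' -> MATCH
  Pos 7: window 'cb' -> no
  Pos 8: window 'bc' -> no
  Pos 9: window 'cb' -> no
  Pos 10: window 'b' -> no
Total matches: 2

2


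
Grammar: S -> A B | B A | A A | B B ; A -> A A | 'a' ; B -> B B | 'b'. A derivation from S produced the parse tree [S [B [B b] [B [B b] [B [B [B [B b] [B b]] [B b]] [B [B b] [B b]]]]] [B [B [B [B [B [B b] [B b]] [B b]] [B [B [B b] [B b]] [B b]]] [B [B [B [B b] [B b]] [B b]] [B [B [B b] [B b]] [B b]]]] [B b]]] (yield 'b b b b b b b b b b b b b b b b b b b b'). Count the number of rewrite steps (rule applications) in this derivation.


Every bracketed nonterminal node [X ...] in the tree is produced by exactly one rule application.
Reading the tree off as a leftmost derivation:
  Step 1: S  =>  B B   (applied S -> B B)
  Step 2: B B  =>  B B B   (applied B -> B B)
  Step 3: B B B  =>  b B B   (applied B -> b)
  Step 4: b B B  =>  b B B B   (applied B -> B B)
  Step 5: b B B B  =>  b b B B   (applied B -> b)
  Step 6: b b B B  =>  b b B B B   (applied B -> B B)
  Step 7: b b B B B  =>  b b B B B B   (applied B -> B B)
  Step 8: b b B B B B  =>  b b B B B B B   (applied B -> B B)
  Step 9: b b B B B B B  =>  b b b B B B B   (applied B -> b)
  Step 10: b b b B B B B  =>  b b b b B B B   (applied B -> b)
  Step 11: b b b b B B B  =>  b b b b b B B   (applied B -> b)
  Step 12: b b b b b B B  =>  b b b b b B B B   (applied B -> B B)
  Step 13: b b b b b B B B  =>  b b b b b b B B   (applied B -> b)
  Step 14: b b b b b b B B  =>  b b b b b b b B   (applied B -> b)
  Step 15: b b b b b b b B  =>  b b b b b b b B B   (applied B -> B B)
  Step 16: b b b b b b b B B  =>  b b b b b b b B B B   (applied B -> B B)
  Step 17: b b b b b b b B B B  =>  b b b b b b b B B B B   (applied B -> B B)
  Step 18: b b b b b b b B B B B  =>  b b b b b b b B B B B B   (applied B -> B B)
  Step 19: b b b b b b b B B B B B  =>  b b b b b b b B B B B B B   (applied B -> B B)
  Step 20: b b b b b b b B B B B B B  =>  b b b b b b b b B B B B B   (applied B -> b)
  Step 21: b b b b b b b b B B B B B  =>  b b b b b b b b b B B B B   (applied B -> b)
  Step 22: b b b b b b b b b B B B B  =>  b b b b b b b b b b B B B   (applied B -> b)
  Step 23: b b b b b b b b b b B B B  =>  b b b b b b b b b b B B B B   (applied B -> B B)
  Step 24: b b b b b b b b b b B B B B  =>  b b b b b b b b b b B B B B B   (applied B -> B B)
  Step 25: b b b b b b b b b b B B B B B  =>  b b b b b b b b b b b B B B B   (applied B -> b)
  Step 26: b b b b b b b b b b b B B B B  =>  b b b b b b b b b b b b B B B   (applied B -> b)
  Step 27: b b b b b b b b b b b b B B B  =>  b b b b b b b b b b b b b B B   (applied B -> b)
  Step 28: b b b b b b b b b b b b b B B  =>  b b b b b b b b b b b b b B B B   (applied B -> B B)
  Step 29: b b b b b b b b b b b b b B B B  =>  b b b b b b b b b b b b b B B B B   (applied B -> B B)
  Step 30: b b b b b b b b b b b b b B B B B  =>  b b b b b b b b b b b b b B B B B B   (applied B -> B B)
  Step 31: b b b b b b b b b b b b b B B B B B  =>  b b b b b b b b b b b b b b B B B B   (applied B -> b)
  Step 32: b b b b b b b b b b b b b b B B B B  =>  b b b b b b b b b b b b b b b B B B   (applied B -> b)
  Step 33: b b b b b b b b b b b b b b b B B B  =>  b b b b b b b b b b b b b b b b B B   (applied B -> b)
  Step 34: b b b b b b b b b b b b b b b b B B  =>  b b b b b b b b b b b b b b b b B B B   (applied B -> B B)
  Step 35: b b b b b b b b b b b b b b b b B B B  =>  b b b b b b b b b b b b b b b b B B B B   (applied B -> B B)
  Step 36: b b b b b b b b b b b b b b b b B B B B  =>  b b b b b b b b b b b b b b b b b B B B   (applied B -> b)
  Step 37: b b b b b b b b b b b b b b b b b B B B  =>  b b b b b b b b b b b b b b b b b b B B   (applied B -> b)
  Step 38: b b b b b b b b b b b b b b b b b b B B  =>  b b b b b b b b b b b b b b b b b b b B   (applied B -> b)
  Step 39: b b b b b b b b b b b b b b b b b b b B  =>  b b b b b b b b b b b b b b b b b b b b   (applied B -> b)
Final yield: b b b b b b b b b b b b b b b b b b b b
Total rewrite steps: 39

39


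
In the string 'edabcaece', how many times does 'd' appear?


Scanning 'edabcaece' for 'd':
  Position 1: 'd' -> MATCH (count: 1)
Total occurrences of 'd': 1

1


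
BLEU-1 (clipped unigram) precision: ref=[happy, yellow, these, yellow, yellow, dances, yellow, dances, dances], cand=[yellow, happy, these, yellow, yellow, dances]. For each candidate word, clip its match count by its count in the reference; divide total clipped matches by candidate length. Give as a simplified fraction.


Reference word counts: {'dances': 3, 'happy': 1, 'these': 1, 'yellow': 4}
Checking each candidate word (with clipping):
  'yellow' -> in reference (ref count 4, used 1/4) -> match (matches: 1)
  'happy' -> in reference (ref count 1, used 1/1) -> match (matches: 2)
  'these' -> in reference (ref count 1, used 1/1) -> match (matches: 3)
  'yellow' -> in reference (ref count 4, used 2/4) -> match (matches: 4)
  'yellow' -> in reference (ref count 4, used 3/4) -> match (matches: 5)
  'dances' -> in reference (ref count 3, used 1/3) -> match (matches: 6)
Clipped matches: 6, Candidate length: 6
Precision = 6/6 = 1

1


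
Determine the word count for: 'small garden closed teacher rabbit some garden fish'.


Counting words by splitting on spaces:
  Word 1: 'small'
  Word 2: 'garden'
  Word 3: 'closed'
  Word 4: 'teacher'
  Word 5: 'rabbit'
  Word 6: 'some'
  Word 7: 'garden'
  Word 8: 'fish'
Total words: 8

8


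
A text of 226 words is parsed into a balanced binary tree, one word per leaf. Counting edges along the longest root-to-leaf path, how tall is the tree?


In a balanced binary tree with n leaves the deepest leaf is ceil(log2(n)) edges below the root.
log2(226) = 7.8202
ceil(7.8202) = 8
height (edges) = 8

8


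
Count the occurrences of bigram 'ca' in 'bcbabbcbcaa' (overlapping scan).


Scanning 'bcbabbcbcaa' for bigram 'ca':
  Position 0: 'bc' -> no
  Position 1: 'cb' -> no
  Position 2: 'ba' -> no
  Position 3: 'ab' -> no
  Position 4: 'bb' -> no
  Position 5: 'bc' -> no
  Position 6: 'cb' -> no
  Position 7: 'bc' -> no
  Position 8: 'ca' -> MATCH
  Position 9: 'aa' -> no
Total matches: 1

1


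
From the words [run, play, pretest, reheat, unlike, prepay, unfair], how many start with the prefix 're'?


Checking each word for prefix 're':
  'run' -> no (count: 0)
  'play' -> no (count: 0)
  'pretest' -> no (count: 0)
  'reheat' -> YES, starts with 're' (count: 1)
  'unlike' -> no (count: 1)
  'prepay' -> no (count: 1)
  'unfair' -> no (count: 1)
Total with prefix 're': 1

1


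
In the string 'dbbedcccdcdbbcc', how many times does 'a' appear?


Scanning 'dbbedcccdcdbbcc' for 'a':
  No matches found.
Total occurrences of 'a': 0

0


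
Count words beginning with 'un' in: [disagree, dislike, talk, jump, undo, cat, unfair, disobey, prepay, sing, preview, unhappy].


Checking each word for prefix 'un':
  'disagree' -> no (count: 0)
  'dislike' -> no (count: 0)
  'talk' -> no (count: 0)
  'jump' -> no (count: 0)
  'undo' -> YES, starts with 'un' (count: 1)
  'cat' -> no (count: 1)
  'unfair' -> YES, starts with 'un' (count: 2)
  'disobey' -> no (count: 2)
  'prepay' -> no (count: 2)
  'sing' -> no (count: 2)
  'preview' -> no (count: 2)
  'unhappy' -> YES, starts with 'un' (count: 3)
Total with prefix 'un': 3

3


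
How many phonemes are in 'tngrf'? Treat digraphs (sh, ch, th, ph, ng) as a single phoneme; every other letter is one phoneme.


Parsing 'tngrf' greedily, digraphs first:
  't' -> consonant phoneme (phonemes so far: 1)
  'ng' -> digraph (1 consonant phoneme) (phonemes so far: 2)
  'r' -> consonant phoneme (phonemes so far: 3)
  'f' -> consonant phoneme (phonemes so far: 4)
Total phonemes: 4

4


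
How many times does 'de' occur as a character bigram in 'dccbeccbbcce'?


Scanning 'dccbeccbbcce' for bigram 'de':
  Position 0: 'dc' -> no
  Position 1: 'cc' -> no
  Position 2: 'cb' -> no
  Position 3: 'be' -> no
  Position 4: 'ec' -> no
  Position 5: 'cc' -> no
  Position 6: 'cb' -> no
  Position 7: 'bb' -> no
  Position 8: 'bc' -> no
  Position 9: 'cc' -> no
  Position 10: 'ce' -> no
Total matches: 0

0


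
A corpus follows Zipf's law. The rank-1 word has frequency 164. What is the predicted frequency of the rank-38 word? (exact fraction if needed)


Zipf's law: freq(rank) = f1 / rank
f1 = 164, rank = 38
freq = 164 / 38
GCD(164, 38) = 2
Simplified: 82/19

82/19


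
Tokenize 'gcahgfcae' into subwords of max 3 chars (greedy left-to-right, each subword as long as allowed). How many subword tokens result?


'gcahgfcae' has 9 characters.
Chunking with max size 3:
  Chunk 1: 'gca' (positions 0-2)
  Chunk 2: 'hgf' (positions 3-5)
  Chunk 3: 'cae' (positions 6-8)
Total chunks: ceil(9 / 3) = 3

3


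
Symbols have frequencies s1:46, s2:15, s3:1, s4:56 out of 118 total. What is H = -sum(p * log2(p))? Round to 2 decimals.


Computing entropy H = -sum(p_i * log2(p_i)):
  s1: p = 46/118 = 0.3898, -p*log2(p) = 0.5298
  s2: p = 15/118 = 0.1271, -p*log2(p) = 0.3783
  s3: p = 1/118 = 0.0085, -p*log2(p) = 0.0583
  s4: p = 56/118 = 0.4746, -p*log2(p) = 0.5103
H = sum of terms = 1.4767
Rounded to 2 decimals: 1.48

1.48


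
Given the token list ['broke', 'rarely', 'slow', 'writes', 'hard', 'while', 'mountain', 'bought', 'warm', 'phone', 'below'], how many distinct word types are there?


Listing all tokens and tracking unique types:
  Token 1: 'broke' -> NEW (unique so far: 1)
  Token 2: 'rarely' -> NEW (unique so far: 2)
  Token 3: 'slow' -> NEW (unique so far: 3)
  Token 4: 'writes' -> NEW (unique so far: 4)
  Token 5: 'hard' -> NEW (unique so far: 5)
  Token 6: 'while' -> NEW (unique so far: 6)
  Token 7: 'mountain' -> NEW (unique so far: 7)
  Token 8: 'bought' -> NEW (unique so far: 8)
  Token 9: 'warm' -> NEW (unique so far: 9)
  Token 10: 'phone' -> NEW (unique so far: 10)
  Token 11: 'below' -> NEW (unique so far: 11)
Unique types: ('below', 'bought', 'broke', 'hard', 'mountain', 'phone', 'rarely', 'slow', 'warm', 'while', 'writes')
Vocabulary size: 11

11


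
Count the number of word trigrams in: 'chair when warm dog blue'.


Word trigrams from [5] words:
  Trigram 1: (chair when warm)
  Trigram 2: (when warm dog)
  Trigram 3: (warm dog blue)
Total word trigrams: 5 - 2 = 3

3


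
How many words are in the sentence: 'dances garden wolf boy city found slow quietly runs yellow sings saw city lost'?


Counting words by splitting on spaces:
  Word 1: 'dances'
  Word 2: 'garden'
  Word 3: 'wolf'
  Word 4: 'boy'
  Word 5: 'city'
  Word 6: 'found'
  Word 7: 'slow'
  Word 8: 'quietly'
  Word 9: 'runs'
  Word 10: 'yellow'
  Word 11: 'sings'
  Word 12: 'saw'
  Word 13: 'city'
  Word 14: 'lost'
Total words: 14

14


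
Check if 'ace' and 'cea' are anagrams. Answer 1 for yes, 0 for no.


Sort characters of 'ace': 'ace'
Sort characters of 'cea': 'ace'
Sorted forms match -> they ARE anagrams
Result: 1

1


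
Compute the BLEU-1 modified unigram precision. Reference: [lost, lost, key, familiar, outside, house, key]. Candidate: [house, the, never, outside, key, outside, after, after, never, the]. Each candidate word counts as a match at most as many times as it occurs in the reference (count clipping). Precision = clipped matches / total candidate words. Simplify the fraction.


Reference word counts: {'familiar': 1, 'house': 1, 'key': 2, 'lost': 2, 'outside': 1}
Checking each candidate word (with clipping):
  'house' -> in reference (ref count 1, used 1/1) -> match (matches: 1)
  'the' -> not in reference -> no match (matches: 1)
  'never' -> not in reference -> no match (matches: 1)
  'outside' -> in reference (ref count 1, used 1/1) -> match (matches: 2)
  'key' -> in reference (ref count 2, used 1/2) -> match (matches: 3)
  'outside' -> ref count 1 already used up (1/1) -> clipped, no match (matches: 3)
  'after' -> not in reference -> no match (matches: 3)
  'after' -> not in reference -> no match (matches: 3)
  'never' -> not in reference -> no match (matches: 3)
  'the' -> not in reference -> no match (matches: 3)
Clipped matches: 3, Candidate length: 10
Precision = 3/10

3/10


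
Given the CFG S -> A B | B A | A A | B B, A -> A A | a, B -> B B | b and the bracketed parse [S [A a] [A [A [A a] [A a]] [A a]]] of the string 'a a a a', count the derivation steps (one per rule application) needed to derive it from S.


Every bracketed nonterminal node [X ...] in the tree is produced by exactly one rule application.
Reading the tree off as a leftmost derivation:
  Step 1: S  =>  A A   (applied S -> A A)
  Step 2: A A  =>  a A   (applied A -> a)
  Step 3: a A  =>  a A A   (applied A -> A A)
  Step 4: a A A  =>  a A A A   (applied A -> A A)
  Step 5: a A A A  =>  a a A A   (applied A -> a)
  Step 6: a a A A  =>  a a a A   (applied A -> a)
  Step 7: a a a A  =>  a a a a   (applied A -> a)
Final yield: a a a a
Total rewrite steps: 7

7


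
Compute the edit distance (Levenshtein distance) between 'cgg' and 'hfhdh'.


Building DP table for s1='cgg' (len 3) and s2='hfhdh' (len 5):
       h  f  h  d  h
    0  1  2  3  4  5
  c 1  1  2  3  4  5
  g 2  2  2  3  4  5
  g 3  3  3  3  4  5
Edit distance = dp[3][5] = 5

5


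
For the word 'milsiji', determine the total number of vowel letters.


Scanning each character of 'milsiji':
  Position 1: 'm' -> consonant (running count: 0)
  Position 2: 'i' -> vowel (running count: 1)
  Position 3: 'l' -> consonant (running count: 1)
  Position 4: 's' -> consonant (running count: 1)
  Position 5: 'i' -> vowel (running count: 2)
  Position 6: 'j' -> consonant (running count: 2)
  Position 7: 'i' -> vowel (running count: 3)
Total vowels: 3

3


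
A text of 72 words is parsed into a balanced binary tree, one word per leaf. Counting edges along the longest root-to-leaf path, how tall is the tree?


In a balanced binary tree with n leaves the deepest leaf is ceil(log2(n)) edges below the root.
log2(72) = 6.1699
ceil(6.1699) = 7
height (edges) = 7

7


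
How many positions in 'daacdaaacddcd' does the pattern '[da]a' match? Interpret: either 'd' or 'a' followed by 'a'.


Pattern: [da]a means either 'd' or 'a' followed by 'a'.
Scanning 'daacdaaacddcd' position-by-position:
  Pos 0: window 'da' -> MATCH
  Pos 1: window 'aa' -> MATCH
  Pos 2: window 'ac' -> no
  Pos 3: window 'cd' -> no
  Pos 4: window 'da' -> MATCH
  Pos 5: window 'aa' -> MATCH
  Pos 6: window 'aa' -> MATCH
  Pos 7: window 'ac' -> no
  Pos 8: window 'cd' -> no
  Pos 9: window 'dd' -> no
  Pos 10: window 'dc' -> no
  Pos 11: window 'cd' -> no
  Pos 12: window 'd' -> no
Total matches: 5

5


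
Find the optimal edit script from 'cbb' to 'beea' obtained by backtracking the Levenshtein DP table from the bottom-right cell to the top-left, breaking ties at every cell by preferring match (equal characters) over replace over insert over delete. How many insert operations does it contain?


Edit distance = 4. Backtracking from cell (3, 4) with preference match > replace > insert > delete,
then listing the resulting alignment 'cbb' -> 'beea' left to right:
  Step 1: insert 'b' [insertion #1]
  Step 2: replace c->e
  Step 3: replace b->e
  Step 4: replace b->a
Total insertions: 1

1


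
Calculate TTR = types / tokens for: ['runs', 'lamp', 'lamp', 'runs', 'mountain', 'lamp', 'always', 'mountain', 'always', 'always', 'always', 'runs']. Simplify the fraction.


Tokens: 12
Unique types: ('always', 'lamp', 'mountain', 'runs') = 4
TTR = 4/12
Simplify: divide both by 4 -> 1/3
TTR = 1/3

1/3


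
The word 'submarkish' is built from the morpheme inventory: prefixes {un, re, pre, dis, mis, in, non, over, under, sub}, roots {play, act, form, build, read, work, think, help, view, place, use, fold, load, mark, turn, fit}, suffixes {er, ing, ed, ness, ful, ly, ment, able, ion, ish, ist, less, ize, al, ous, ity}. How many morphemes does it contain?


Segmenting 'submarkish' against the inventory:
  'sub' -> prefix (morpheme 1)
  'mark' -> root (morpheme 2)
  'ish' -> suffix (morpheme 3)
Total morphemes: 3

3


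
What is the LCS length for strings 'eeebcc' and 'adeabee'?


DP table for LCS of 'eeebcc' and 'adeabee':
       a  d  e  a  b  e  e
    0  0  0  0  0  0  0  0
  e 0  0  0  1  1  1  1  1
  e 0  0  0  1  1  1  2  2
  e 0  0  0  1  1  1  2  3
  b 0  0  0  1  1  2  2  3
  c 0  0  0  1  1  2  2  3
  c 0  0  0  1  1  2  2  3
LCS: 'eee'
LCS length = 3

3


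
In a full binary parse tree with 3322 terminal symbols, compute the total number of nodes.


Leaf nodes (terminals): 3322
Internal nodes = n - 1 = 3322 - 1 = 3321
Total = leaves + internal = 3322 + 3321 = 6643

6643


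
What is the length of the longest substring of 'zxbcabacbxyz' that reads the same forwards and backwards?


Scanning 'zxbcabacbxyz' for palindromic substrings.
Substring at positions 1-9: 'xbcabacbx'.
Check: reverse('xbcabacbx') = 'xbcabacbx' -> palindrome confirmed.
Neighbouring characters ('z' / 'y') break symmetry, so it cannot extend further.
No longer palindromic substring exists; longest length = 9

9


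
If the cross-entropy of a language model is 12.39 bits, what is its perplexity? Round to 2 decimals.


Perplexity formula: PP = 2^H
H = 12.39
PP = 2^12.39
Decompose: 2^12.39 = 2^12 * 2^0.39
2^12 = 4096, 2^0.39 ~ 1.3103934
PP ~ 4096 * 1.3103934 = 5367.3713664
Rounded to 2 decimals: 5367.37

5367.37


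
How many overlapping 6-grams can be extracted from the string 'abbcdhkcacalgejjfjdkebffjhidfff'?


String 'abbcdhkcacalgejjfjdkebffjhidfff' has length L = 31.
Number of overlapping n-grams = L - n + 1
Substituting: 31 - 6 + 1 = 26

26


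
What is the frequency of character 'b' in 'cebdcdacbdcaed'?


Scanning 'cebdcdacbdcaed' for 'b':
  Position 2: 'b' -> MATCH (count: 1)
  Position 8: 'b' -> MATCH (count: 2)
Total occurrences of 'b': 2

2


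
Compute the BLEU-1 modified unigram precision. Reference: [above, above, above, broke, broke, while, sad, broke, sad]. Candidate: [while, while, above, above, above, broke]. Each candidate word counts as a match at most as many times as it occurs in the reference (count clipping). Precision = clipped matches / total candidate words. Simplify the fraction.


Reference word counts: {'above': 3, 'broke': 3, 'sad': 2, 'while': 1}
Checking each candidate word (with clipping):
  'while' -> in reference (ref count 1, used 1/1) -> match (matches: 1)
  'while' -> ref count 1 already used up (1/1) -> clipped, no match (matches: 1)
  'above' -> in reference (ref count 3, used 1/3) -> match (matches: 2)
  'above' -> in reference (ref count 3, used 2/3) -> match (matches: 3)
  'above' -> in reference (ref count 3, used 3/3) -> match (matches: 4)
  'broke' -> in reference (ref count 3, used 1/3) -> match (matches: 5)
Clipped matches: 5, Candidate length: 6
Precision = 5/6

5/6
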